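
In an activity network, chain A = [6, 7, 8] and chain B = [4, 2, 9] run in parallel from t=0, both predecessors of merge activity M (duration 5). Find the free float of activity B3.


ES(B3) = sum of predecessors on chain B = 6
EF(B3) = ES + duration = 6 + 9 = 15
Successor of B3 is M. ES(M) = max(sum(A), sum(B)) = max(21, 15) = 21
Free float = ES(successor) - EF(current) = 21 - 15 = 6

6


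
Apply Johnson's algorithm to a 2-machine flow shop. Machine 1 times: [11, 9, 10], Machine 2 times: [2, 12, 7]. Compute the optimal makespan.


Apply Johnson's rule:
  Group 1 (a <= b): [(2, 9, 12)]
  Group 2 (a > b): [(3, 10, 7), (1, 11, 2)]
Optimal job order: [2, 3, 1]
Schedule:
  Job 2: M1 done at 9, M2 done at 21
  Job 3: M1 done at 19, M2 done at 28
  Job 1: M1 done at 30, M2 done at 32
Makespan = 32

32


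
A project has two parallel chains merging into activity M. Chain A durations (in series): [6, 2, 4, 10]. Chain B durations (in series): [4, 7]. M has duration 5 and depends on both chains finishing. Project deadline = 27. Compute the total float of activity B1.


Forward pass: ES(B1) = sum of predecessors on chain B = 0
EF = ES + duration = 0 + 4 = 4
Backward pass: LF(M) = deadline = 27; LS(M) = 27 - 5 = 22
LF(B1) = LS(M) - sum(successors on chain B) = 22 - 7 = 15
LS = LF - duration = 15 - 4 = 11
Total float = LS - ES = 11 - 0 = 11

11


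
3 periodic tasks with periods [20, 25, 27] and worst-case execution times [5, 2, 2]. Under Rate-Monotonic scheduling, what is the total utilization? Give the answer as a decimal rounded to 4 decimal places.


Compute individual utilizations (exact fractions):
  Task 1: C/T = 5/20 = 1/4 (approx. 0.25)
  Task 2: C/T = 2/25 (approx. 0.08)
  Task 3: C/T = 2/27 (approx. 0.0741)
Total utilization U = 1/4 + 2/25 + 2/27 = 1091/2700
Rounded to 4 decimal places: U = 0.4041
RM (Liu & Layland) bound for 3 tasks = 0.779763; compare with U = 1091/2700 (approx. 0.404074)
U <= bound, so schedulable by RM sufficient condition.

0.4041


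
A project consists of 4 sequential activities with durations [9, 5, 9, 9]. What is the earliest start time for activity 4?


Activity 4 starts after activities 1 through 3 complete.
Predecessor durations: [9, 5, 9]
ES = 9 + 5 + 9 = 23

23


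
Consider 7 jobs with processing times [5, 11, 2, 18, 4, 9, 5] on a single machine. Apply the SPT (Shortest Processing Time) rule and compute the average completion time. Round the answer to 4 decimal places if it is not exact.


Sort jobs by processing time (SPT order): [2, 4, 5, 5, 9, 11, 18]
Compute completion times sequentially:
  Job 1: processing = 2, completes at 2
  Job 2: processing = 4, completes at 6
  Job 3: processing = 5, completes at 11
  Job 4: processing = 5, completes at 16
  Job 5: processing = 9, completes at 25
  Job 6: processing = 11, completes at 36
  Job 7: processing = 18, completes at 54
Sum of completion times = 150
Average completion time = 150/7 = 21.4286

21.4286


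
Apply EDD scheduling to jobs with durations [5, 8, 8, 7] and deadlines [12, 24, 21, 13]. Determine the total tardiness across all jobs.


Sort by due date (EDD order): [(5, 12), (7, 13), (8, 21), (8, 24)]
Compute completion times and tardiness:
  Job 1: p=5, d=12, C=5, tardiness=max(0,5-12)=0
  Job 2: p=7, d=13, C=12, tardiness=max(0,12-13)=0
  Job 3: p=8, d=21, C=20, tardiness=max(0,20-21)=0
  Job 4: p=8, d=24, C=28, tardiness=max(0,28-24)=4
Total tardiness = 4

4


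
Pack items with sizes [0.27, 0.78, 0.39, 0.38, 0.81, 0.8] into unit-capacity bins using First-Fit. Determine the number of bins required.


Place items sequentially using First-Fit:
  Item 0.27 -> new Bin 1
  Item 0.78 -> new Bin 2
  Item 0.39 -> Bin 1 (now 0.66)
  Item 0.38 -> new Bin 3
  Item 0.81 -> new Bin 4
  Item 0.8 -> new Bin 5
Total bins used = 5

5


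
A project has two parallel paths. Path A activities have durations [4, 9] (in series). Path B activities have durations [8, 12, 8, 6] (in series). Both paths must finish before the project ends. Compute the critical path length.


Path A total = 4 + 9 = 13
Path B total = 8 + 12 + 8 + 6 = 34
Critical path = longest path = max(13, 34) = 34

34


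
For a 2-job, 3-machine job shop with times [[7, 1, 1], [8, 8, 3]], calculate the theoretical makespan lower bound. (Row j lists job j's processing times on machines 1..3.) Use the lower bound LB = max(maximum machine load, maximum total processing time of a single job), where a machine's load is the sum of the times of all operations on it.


Machine loads:
  Machine 1: 7 + 8 = 15
  Machine 2: 1 + 8 = 9
  Machine 3: 1 + 3 = 4
Max machine load = 15
Job totals:
  Job 1: 9
  Job 2: 19
Max job total = 19
Lower bound = max(15, 19) = 19

19


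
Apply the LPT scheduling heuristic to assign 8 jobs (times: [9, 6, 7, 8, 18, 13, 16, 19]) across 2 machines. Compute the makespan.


Sort jobs in decreasing order (LPT): [19, 18, 16, 13, 9, 8, 7, 6]
Assign each job to the least loaded machine:
  Machine 1: jobs [19, 13, 9, 7], load = 48
  Machine 2: jobs [18, 16, 8, 6], load = 48
Makespan = max load = 48

48


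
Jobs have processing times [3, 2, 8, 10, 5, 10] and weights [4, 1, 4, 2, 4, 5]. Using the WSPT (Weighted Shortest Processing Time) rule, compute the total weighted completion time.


Compute p/w ratios and sort ascending (WSPT): [(3, 4), (5, 4), (2, 1), (8, 4), (10, 5), (10, 2)]
Compute weighted completion times:
  Job (p=3,w=4): C=3, w*C=4*3=12
  Job (p=5,w=4): C=8, w*C=4*8=32
  Job (p=2,w=1): C=10, w*C=1*10=10
  Job (p=8,w=4): C=18, w*C=4*18=72
  Job (p=10,w=5): C=28, w*C=5*28=140
  Job (p=10,w=2): C=38, w*C=2*38=76
Total weighted completion time = 342

342


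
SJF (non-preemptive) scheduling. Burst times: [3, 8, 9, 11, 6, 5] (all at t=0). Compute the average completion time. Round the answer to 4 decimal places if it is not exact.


SJF order (ascending): [3, 5, 6, 8, 9, 11]
Completion times:
  Job 1: burst=3, C=3
  Job 2: burst=5, C=8
  Job 3: burst=6, C=14
  Job 4: burst=8, C=22
  Job 5: burst=9, C=31
  Job 6: burst=11, C=42
Average completion = 120/6 = 20.0

20.0


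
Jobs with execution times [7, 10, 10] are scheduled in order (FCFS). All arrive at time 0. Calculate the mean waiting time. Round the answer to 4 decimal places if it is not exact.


FCFS order (as given): [7, 10, 10]
Waiting times:
  Job 1: wait = 0
  Job 2: wait = 7
  Job 3: wait = 17
Sum of waiting times = 24
Average waiting time = 24/3 = 8.0

8.0


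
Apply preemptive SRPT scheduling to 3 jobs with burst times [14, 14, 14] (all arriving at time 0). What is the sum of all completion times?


Since all jobs arrive at t=0, SRPT equals SPT ordering.
SPT order: [14, 14, 14]
Completion times:
  Job 1: p=14, C=14
  Job 2: p=14, C=28
  Job 3: p=14, C=42
Total completion time = 14 + 28 + 42 = 84

84


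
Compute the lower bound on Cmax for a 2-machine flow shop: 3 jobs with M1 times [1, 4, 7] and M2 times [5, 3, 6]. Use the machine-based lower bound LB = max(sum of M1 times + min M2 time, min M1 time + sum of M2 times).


LB1 = sum(M1 times) + min(M2 times) = 12 + 3 = 15
LB2 = min(M1 times) + sum(M2 times) = 1 + 14 = 15
Lower bound = max(LB1, LB2) = max(15, 15) = 15

15


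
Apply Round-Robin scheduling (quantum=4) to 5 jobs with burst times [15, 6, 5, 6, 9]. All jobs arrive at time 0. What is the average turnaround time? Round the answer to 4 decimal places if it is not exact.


Time quantum = 4
Execution trace:
  J1 runs 4 units, time = 4
  J2 runs 4 units, time = 8
  J3 runs 4 units, time = 12
  J4 runs 4 units, time = 16
  J5 runs 4 units, time = 20
  J1 runs 4 units, time = 24
  J2 runs 2 units, time = 26
  J3 runs 1 units, time = 27
  J4 runs 2 units, time = 29
  J5 runs 4 units, time = 33
  J1 runs 4 units, time = 37
  J5 runs 1 units, time = 38
  J1 runs 3 units, time = 41
Finish times: [41, 26, 27, 29, 38]
Average turnaround = 161/5 = 32.2

32.2


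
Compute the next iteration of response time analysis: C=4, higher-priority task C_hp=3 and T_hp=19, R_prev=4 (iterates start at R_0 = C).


R_next = C + ceil(R_prev / T_hp) * C_hp
ceil(4 / 19) = ceil(0.2105) = 1
Interference = 1 * 3 = 3
R_next = 4 + 3 = 7

7


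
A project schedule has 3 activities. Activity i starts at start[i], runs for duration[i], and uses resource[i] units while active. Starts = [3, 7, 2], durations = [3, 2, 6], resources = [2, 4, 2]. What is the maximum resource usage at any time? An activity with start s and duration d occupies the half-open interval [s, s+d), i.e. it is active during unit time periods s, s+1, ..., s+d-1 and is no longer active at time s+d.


Each activity i is active on [start_i, start_i + duration_i).
Compute total resource usage per time slot:
  t=0: active resources = [], total = 0
  t=1: active resources = [], total = 0
  t=2: active resources = [2], total = 2
  t=3: active resources = [2, 2], total = 4
  t=4: active resources = [2, 2], total = 4
  t=5: active resources = [2, 2], total = 4
  t=6: active resources = [2], total = 2
  t=7: active resources = [4, 2], total = 6
  t=8: active resources = [4], total = 4
Peak resource demand = 6

6


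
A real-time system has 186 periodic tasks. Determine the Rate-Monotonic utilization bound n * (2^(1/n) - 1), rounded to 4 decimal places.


Compute 2^(1/186) = 1.0037335501
Subtract 1: 1.0037335501 - 1 = 0.0037335501
Multiply by n: 186 * 0.0037335501 = 0.6944403186
Round to 4 dp: 0.6944

0.6944


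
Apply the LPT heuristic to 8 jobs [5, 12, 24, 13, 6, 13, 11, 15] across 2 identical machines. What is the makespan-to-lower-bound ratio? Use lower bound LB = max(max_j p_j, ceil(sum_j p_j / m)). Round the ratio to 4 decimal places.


LPT order: [24, 15, 13, 13, 12, 11, 6, 5]
Machine loads after assignment: [48, 51]
LPT makespan = 51
Lower bound = max(max_job, ceil(total/2)) = max(24, 50) = 50
Ratio = 51 / 50 = 1.02

1.02


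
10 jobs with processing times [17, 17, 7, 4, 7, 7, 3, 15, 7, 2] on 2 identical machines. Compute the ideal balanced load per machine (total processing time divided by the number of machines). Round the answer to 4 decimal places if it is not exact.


Total processing time = 17 + 17 + 7 + 4 + 7 + 7 + 3 + 15 + 7 + 2 = 86
Number of machines = 2
Ideal balanced load = 86 / 2 = 43.0

43.0


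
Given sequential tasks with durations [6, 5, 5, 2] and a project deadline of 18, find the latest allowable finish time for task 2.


LF(activity 2) = deadline - sum of successor durations
Successors: activities 3 through 4 with durations [5, 2]
Sum of successor durations = 7
LF = 18 - 7 = 11

11


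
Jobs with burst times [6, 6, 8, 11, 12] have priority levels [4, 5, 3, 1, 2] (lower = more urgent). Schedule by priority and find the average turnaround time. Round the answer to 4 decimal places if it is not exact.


Sort by priority (ascending = highest first):
Order: [(1, 11), (2, 12), (3, 8), (4, 6), (5, 6)]
Completion times:
  Priority 1, burst=11, C=11
  Priority 2, burst=12, C=23
  Priority 3, burst=8, C=31
  Priority 4, burst=6, C=37
  Priority 5, burst=6, C=43
Average turnaround = 145/5 = 29.0

29.0


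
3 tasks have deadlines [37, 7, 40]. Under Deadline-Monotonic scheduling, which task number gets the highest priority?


Sort tasks by relative deadline (ascending):
  Task 2: deadline = 7
  Task 1: deadline = 37
  Task 3: deadline = 40
Priority order (highest first): [2, 1, 3]
Highest priority task = 2

2


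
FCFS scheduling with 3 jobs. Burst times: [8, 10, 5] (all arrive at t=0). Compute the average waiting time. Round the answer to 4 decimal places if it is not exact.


FCFS order (as given): [8, 10, 5]
Waiting times:
  Job 1: wait = 0
  Job 2: wait = 8
  Job 3: wait = 18
Sum of waiting times = 26
Average waiting time = 26/3 = 8.6667

8.6667


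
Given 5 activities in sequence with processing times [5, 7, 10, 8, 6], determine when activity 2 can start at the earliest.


Activity 2 starts after activities 1 through 1 complete.
Predecessor durations: [5]
ES = 5 = 5

5


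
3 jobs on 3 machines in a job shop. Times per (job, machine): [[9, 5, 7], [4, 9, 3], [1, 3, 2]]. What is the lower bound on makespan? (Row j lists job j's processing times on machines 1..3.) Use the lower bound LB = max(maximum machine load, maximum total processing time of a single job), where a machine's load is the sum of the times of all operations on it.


Machine loads:
  Machine 1: 9 + 4 + 1 = 14
  Machine 2: 5 + 9 + 3 = 17
  Machine 3: 7 + 3 + 2 = 12
Max machine load = 17
Job totals:
  Job 1: 21
  Job 2: 16
  Job 3: 6
Max job total = 21
Lower bound = max(17, 21) = 21

21


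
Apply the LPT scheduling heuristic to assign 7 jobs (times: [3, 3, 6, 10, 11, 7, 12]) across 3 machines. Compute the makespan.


Sort jobs in decreasing order (LPT): [12, 11, 10, 7, 6, 3, 3]
Assign each job to the least loaded machine:
  Machine 1: jobs [12, 3, 3], load = 18
  Machine 2: jobs [11, 6], load = 17
  Machine 3: jobs [10, 7], load = 17
Makespan = max load = 18

18


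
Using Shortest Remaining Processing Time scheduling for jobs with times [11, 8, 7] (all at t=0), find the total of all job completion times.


Since all jobs arrive at t=0, SRPT equals SPT ordering.
SPT order: [7, 8, 11]
Completion times:
  Job 1: p=7, C=7
  Job 2: p=8, C=15
  Job 3: p=11, C=26
Total completion time = 7 + 15 + 26 = 48

48


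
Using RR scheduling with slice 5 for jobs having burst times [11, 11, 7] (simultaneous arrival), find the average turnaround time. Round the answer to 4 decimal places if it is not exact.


Time quantum = 5
Execution trace:
  J1 runs 5 units, time = 5
  J2 runs 5 units, time = 10
  J3 runs 5 units, time = 15
  J1 runs 5 units, time = 20
  J2 runs 5 units, time = 25
  J3 runs 2 units, time = 27
  J1 runs 1 units, time = 28
  J2 runs 1 units, time = 29
Finish times: [28, 29, 27]
Average turnaround = 84/3 = 28.0

28.0


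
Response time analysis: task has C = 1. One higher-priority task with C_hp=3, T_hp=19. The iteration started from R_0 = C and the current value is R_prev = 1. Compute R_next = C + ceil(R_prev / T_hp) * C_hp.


R_next = C + ceil(R_prev / T_hp) * C_hp
ceil(1 / 19) = ceil(0.0526) = 1
Interference = 1 * 3 = 3
R_next = 1 + 3 = 4

4


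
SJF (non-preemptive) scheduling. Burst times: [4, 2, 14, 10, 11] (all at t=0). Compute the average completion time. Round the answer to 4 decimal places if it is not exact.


SJF order (ascending): [2, 4, 10, 11, 14]
Completion times:
  Job 1: burst=2, C=2
  Job 2: burst=4, C=6
  Job 3: burst=10, C=16
  Job 4: burst=11, C=27
  Job 5: burst=14, C=41
Average completion = 92/5 = 18.4

18.4


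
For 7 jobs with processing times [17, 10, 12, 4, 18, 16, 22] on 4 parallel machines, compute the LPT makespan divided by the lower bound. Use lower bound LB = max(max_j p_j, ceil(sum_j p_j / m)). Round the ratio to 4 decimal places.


LPT order: [22, 18, 17, 16, 12, 10, 4]
Machine loads after assignment: [22, 22, 27, 28]
LPT makespan = 28
Lower bound = max(max_job, ceil(total/4)) = max(22, 25) = 25
Ratio = 28 / 25 = 1.12

1.12


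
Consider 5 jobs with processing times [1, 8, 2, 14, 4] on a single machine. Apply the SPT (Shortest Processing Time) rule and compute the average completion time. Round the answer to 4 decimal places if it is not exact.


Sort jobs by processing time (SPT order): [1, 2, 4, 8, 14]
Compute completion times sequentially:
  Job 1: processing = 1, completes at 1
  Job 2: processing = 2, completes at 3
  Job 3: processing = 4, completes at 7
  Job 4: processing = 8, completes at 15
  Job 5: processing = 14, completes at 29
Sum of completion times = 55
Average completion time = 55/5 = 11.0

11.0


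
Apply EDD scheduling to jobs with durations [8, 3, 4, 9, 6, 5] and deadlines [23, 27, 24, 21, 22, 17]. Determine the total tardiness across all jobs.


Sort by due date (EDD order): [(5, 17), (9, 21), (6, 22), (8, 23), (4, 24), (3, 27)]
Compute completion times and tardiness:
  Job 1: p=5, d=17, C=5, tardiness=max(0,5-17)=0
  Job 2: p=9, d=21, C=14, tardiness=max(0,14-21)=0
  Job 3: p=6, d=22, C=20, tardiness=max(0,20-22)=0
  Job 4: p=8, d=23, C=28, tardiness=max(0,28-23)=5
  Job 5: p=4, d=24, C=32, tardiness=max(0,32-24)=8
  Job 6: p=3, d=27, C=35, tardiness=max(0,35-27)=8
Total tardiness = 21

21


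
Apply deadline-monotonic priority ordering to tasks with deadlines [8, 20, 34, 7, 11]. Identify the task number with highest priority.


Sort tasks by relative deadline (ascending):
  Task 4: deadline = 7
  Task 1: deadline = 8
  Task 5: deadline = 11
  Task 2: deadline = 20
  Task 3: deadline = 34
Priority order (highest first): [4, 1, 5, 2, 3]
Highest priority task = 4

4


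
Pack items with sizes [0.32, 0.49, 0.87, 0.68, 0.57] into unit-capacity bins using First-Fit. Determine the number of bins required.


Place items sequentially using First-Fit:
  Item 0.32 -> new Bin 1
  Item 0.49 -> Bin 1 (now 0.81)
  Item 0.87 -> new Bin 2
  Item 0.68 -> new Bin 3
  Item 0.57 -> new Bin 4
Total bins used = 4

4


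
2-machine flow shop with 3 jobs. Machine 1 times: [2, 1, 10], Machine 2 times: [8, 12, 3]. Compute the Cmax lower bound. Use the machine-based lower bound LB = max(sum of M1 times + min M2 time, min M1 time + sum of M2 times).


LB1 = sum(M1 times) + min(M2 times) = 13 + 3 = 16
LB2 = min(M1 times) + sum(M2 times) = 1 + 23 = 24
Lower bound = max(LB1, LB2) = max(16, 24) = 24

24


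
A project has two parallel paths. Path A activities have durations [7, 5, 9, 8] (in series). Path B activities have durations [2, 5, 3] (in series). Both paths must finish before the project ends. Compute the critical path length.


Path A total = 7 + 5 + 9 + 8 = 29
Path B total = 2 + 5 + 3 = 10
Critical path = longest path = max(29, 10) = 29

29


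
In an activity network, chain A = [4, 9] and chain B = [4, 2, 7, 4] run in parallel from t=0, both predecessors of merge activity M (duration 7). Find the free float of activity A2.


ES(A2) = sum of predecessors on chain A = 4
EF(A2) = ES + duration = 4 + 9 = 13
Successor of A2 is M. ES(M) = max(sum(A), sum(B)) = max(13, 17) = 17
Free float = ES(successor) - EF(current) = 17 - 13 = 4

4


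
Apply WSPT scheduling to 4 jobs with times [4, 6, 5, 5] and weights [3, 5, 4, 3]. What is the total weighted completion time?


Compute p/w ratios and sort ascending (WSPT): [(6, 5), (5, 4), (4, 3), (5, 3)]
Compute weighted completion times:
  Job (p=6,w=5): C=6, w*C=5*6=30
  Job (p=5,w=4): C=11, w*C=4*11=44
  Job (p=4,w=3): C=15, w*C=3*15=45
  Job (p=5,w=3): C=20, w*C=3*20=60
Total weighted completion time = 179

179


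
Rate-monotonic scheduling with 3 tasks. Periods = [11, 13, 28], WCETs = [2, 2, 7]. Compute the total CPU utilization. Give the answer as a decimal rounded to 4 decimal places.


Compute individual utilizations (exact fractions):
  Task 1: C/T = 2/11 (approx. 0.1818)
  Task 2: C/T = 2/13 (approx. 0.1538)
  Task 3: C/T = 7/28 = 1/4 (approx. 0.25)
Total utilization U = 2/11 + 2/13 + 1/4 = 335/572
Rounded to 4 decimal places: U = 0.5857
RM (Liu & Layland) bound for 3 tasks = 0.779763; compare with U = 335/572 (approx. 0.585664)
U <= bound, so schedulable by RM sufficient condition.

0.5857


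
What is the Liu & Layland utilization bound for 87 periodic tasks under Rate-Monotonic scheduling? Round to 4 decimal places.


Compute 2^(1/87) = 1.0079990316
Subtract 1: 1.0079990316 - 1 = 0.0079990316
Multiply by n: 87 * 0.0079990316 = 0.6959157492
Round to 4 dp: 0.6959

0.6959


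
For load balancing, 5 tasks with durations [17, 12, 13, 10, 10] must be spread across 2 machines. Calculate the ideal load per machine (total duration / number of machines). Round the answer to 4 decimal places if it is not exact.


Total processing time = 17 + 12 + 13 + 10 + 10 = 62
Number of machines = 2
Ideal balanced load = 62 / 2 = 31.0

31.0


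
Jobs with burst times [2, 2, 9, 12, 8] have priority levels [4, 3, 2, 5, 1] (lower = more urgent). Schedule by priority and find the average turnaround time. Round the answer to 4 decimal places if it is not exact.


Sort by priority (ascending = highest first):
Order: [(1, 8), (2, 9), (3, 2), (4, 2), (5, 12)]
Completion times:
  Priority 1, burst=8, C=8
  Priority 2, burst=9, C=17
  Priority 3, burst=2, C=19
  Priority 4, burst=2, C=21
  Priority 5, burst=12, C=33
Average turnaround = 98/5 = 19.6

19.6


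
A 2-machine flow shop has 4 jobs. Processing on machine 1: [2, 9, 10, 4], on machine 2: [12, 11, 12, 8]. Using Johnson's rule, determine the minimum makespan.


Apply Johnson's rule:
  Group 1 (a <= b): [(1, 2, 12), (4, 4, 8), (2, 9, 11), (3, 10, 12)]
  Group 2 (a > b): []
Optimal job order: [1, 4, 2, 3]
Schedule:
  Job 1: M1 done at 2, M2 done at 14
  Job 4: M1 done at 6, M2 done at 22
  Job 2: M1 done at 15, M2 done at 33
  Job 3: M1 done at 25, M2 done at 45
Makespan = 45

45


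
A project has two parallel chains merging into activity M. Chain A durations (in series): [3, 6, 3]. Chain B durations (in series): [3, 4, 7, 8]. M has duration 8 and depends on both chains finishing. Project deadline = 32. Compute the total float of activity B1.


Forward pass: ES(B1) = sum of predecessors on chain B = 0
EF = ES + duration = 0 + 3 = 3
Backward pass: LF(M) = deadline = 32; LS(M) = 32 - 8 = 24
LF(B1) = LS(M) - sum(successors on chain B) = 24 - 19 = 5
LS = LF - duration = 5 - 3 = 2
Total float = LS - ES = 2 - 0 = 2

2


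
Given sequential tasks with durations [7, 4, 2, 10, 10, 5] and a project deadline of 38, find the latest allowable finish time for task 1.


LF(activity 1) = deadline - sum of successor durations
Successors: activities 2 through 6 with durations [4, 2, 10, 10, 5]
Sum of successor durations = 31
LF = 38 - 31 = 7

7


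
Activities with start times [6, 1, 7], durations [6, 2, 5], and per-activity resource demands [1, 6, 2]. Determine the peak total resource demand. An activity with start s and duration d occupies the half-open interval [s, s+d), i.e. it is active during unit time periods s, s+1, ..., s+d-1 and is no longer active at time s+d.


Each activity i is active on [start_i, start_i + duration_i).
Compute total resource usage per time slot:
  t=0: active resources = [], total = 0
  t=1: active resources = [6], total = 6
  t=2: active resources = [6], total = 6
  t=3: active resources = [], total = 0
  t=4: active resources = [], total = 0
  t=5: active resources = [], total = 0
  t=6: active resources = [1], total = 1
  t=7: active resources = [1, 2], total = 3
  t=8: active resources = [1, 2], total = 3
  t=9: active resources = [1, 2], total = 3
  t=10: active resources = [1, 2], total = 3
  t=11: active resources = [1, 2], total = 3
Peak resource demand = 6

6


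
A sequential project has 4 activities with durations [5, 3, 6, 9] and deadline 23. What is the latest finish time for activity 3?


LF(activity 3) = deadline - sum of successor durations
Successors: activities 4 through 4 with durations [9]
Sum of successor durations = 9
LF = 23 - 9 = 14

14


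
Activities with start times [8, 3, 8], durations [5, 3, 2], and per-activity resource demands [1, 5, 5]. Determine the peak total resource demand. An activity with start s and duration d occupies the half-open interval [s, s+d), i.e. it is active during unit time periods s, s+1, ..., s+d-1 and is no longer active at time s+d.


Each activity i is active on [start_i, start_i + duration_i).
Compute total resource usage per time slot:
  t=0: active resources = [], total = 0
  t=1: active resources = [], total = 0
  t=2: active resources = [], total = 0
  t=3: active resources = [5], total = 5
  t=4: active resources = [5], total = 5
  t=5: active resources = [5], total = 5
  t=6: active resources = [], total = 0
  t=7: active resources = [], total = 0
  t=8: active resources = [1, 5], total = 6
  t=9: active resources = [1, 5], total = 6
  t=10: active resources = [1], total = 1
  t=11: active resources = [1], total = 1
  t=12: active resources = [1], total = 1
Peak resource demand = 6

6


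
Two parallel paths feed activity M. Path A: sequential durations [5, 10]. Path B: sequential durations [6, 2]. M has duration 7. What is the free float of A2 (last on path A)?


ES(A2) = sum of predecessors on chain A = 5
EF(A2) = ES + duration = 5 + 10 = 15
Successor of A2 is M. ES(M) = max(sum(A), sum(B)) = max(15, 8) = 15
Free float = ES(successor) - EF(current) = 15 - 15 = 0

0


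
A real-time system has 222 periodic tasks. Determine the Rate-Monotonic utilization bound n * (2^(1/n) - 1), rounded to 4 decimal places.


Compute 2^(1/222) = 1.0031271640
Subtract 1: 1.0031271640 - 1 = 0.0031271640
Multiply by n: 222 * 0.0031271640 = 0.6942304080
Round to 4 dp: 0.6942

0.6942


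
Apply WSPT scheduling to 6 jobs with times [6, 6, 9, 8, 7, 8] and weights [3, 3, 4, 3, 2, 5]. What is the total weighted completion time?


Compute p/w ratios and sort ascending (WSPT): [(8, 5), (6, 3), (6, 3), (9, 4), (8, 3), (7, 2)]
Compute weighted completion times:
  Job (p=8,w=5): C=8, w*C=5*8=40
  Job (p=6,w=3): C=14, w*C=3*14=42
  Job (p=6,w=3): C=20, w*C=3*20=60
  Job (p=9,w=4): C=29, w*C=4*29=116
  Job (p=8,w=3): C=37, w*C=3*37=111
  Job (p=7,w=2): C=44, w*C=2*44=88
Total weighted completion time = 457

457


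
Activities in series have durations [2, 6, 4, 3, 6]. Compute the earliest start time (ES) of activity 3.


Activity 3 starts after activities 1 through 2 complete.
Predecessor durations: [2, 6]
ES = 2 + 6 = 8

8


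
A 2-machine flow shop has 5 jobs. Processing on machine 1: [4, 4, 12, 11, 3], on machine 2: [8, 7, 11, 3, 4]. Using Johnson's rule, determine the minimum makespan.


Apply Johnson's rule:
  Group 1 (a <= b): [(5, 3, 4), (1, 4, 8), (2, 4, 7)]
  Group 2 (a > b): [(3, 12, 11), (4, 11, 3)]
Optimal job order: [5, 1, 2, 3, 4]
Schedule:
  Job 5: M1 done at 3, M2 done at 7
  Job 1: M1 done at 7, M2 done at 15
  Job 2: M1 done at 11, M2 done at 22
  Job 3: M1 done at 23, M2 done at 34
  Job 4: M1 done at 34, M2 done at 37
Makespan = 37

37


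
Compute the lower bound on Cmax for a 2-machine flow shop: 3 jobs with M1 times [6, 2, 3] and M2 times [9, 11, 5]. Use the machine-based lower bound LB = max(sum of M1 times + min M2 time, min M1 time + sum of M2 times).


LB1 = sum(M1 times) + min(M2 times) = 11 + 5 = 16
LB2 = min(M1 times) + sum(M2 times) = 2 + 25 = 27
Lower bound = max(LB1, LB2) = max(16, 27) = 27

27


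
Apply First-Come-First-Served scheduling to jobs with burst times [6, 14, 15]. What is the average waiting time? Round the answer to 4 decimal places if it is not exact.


FCFS order (as given): [6, 14, 15]
Waiting times:
  Job 1: wait = 0
  Job 2: wait = 6
  Job 3: wait = 20
Sum of waiting times = 26
Average waiting time = 26/3 = 8.6667

8.6667


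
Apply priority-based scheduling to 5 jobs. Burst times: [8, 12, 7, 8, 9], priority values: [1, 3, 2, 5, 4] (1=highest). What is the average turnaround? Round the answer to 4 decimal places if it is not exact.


Sort by priority (ascending = highest first):
Order: [(1, 8), (2, 7), (3, 12), (4, 9), (5, 8)]
Completion times:
  Priority 1, burst=8, C=8
  Priority 2, burst=7, C=15
  Priority 3, burst=12, C=27
  Priority 4, burst=9, C=36
  Priority 5, burst=8, C=44
Average turnaround = 130/5 = 26.0

26.0


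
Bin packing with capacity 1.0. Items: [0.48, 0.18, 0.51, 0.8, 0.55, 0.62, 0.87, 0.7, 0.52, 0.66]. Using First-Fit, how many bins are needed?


Place items sequentially using First-Fit:
  Item 0.48 -> new Bin 1
  Item 0.18 -> Bin 1 (now 0.66)
  Item 0.51 -> new Bin 2
  Item 0.8 -> new Bin 3
  Item 0.55 -> new Bin 4
  Item 0.62 -> new Bin 5
  Item 0.87 -> new Bin 6
  Item 0.7 -> new Bin 7
  Item 0.52 -> new Bin 8
  Item 0.66 -> new Bin 9
Total bins used = 9

9


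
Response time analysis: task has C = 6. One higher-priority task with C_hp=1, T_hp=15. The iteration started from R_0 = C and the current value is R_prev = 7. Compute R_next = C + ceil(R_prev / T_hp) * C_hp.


R_next = C + ceil(R_prev / T_hp) * C_hp
ceil(7 / 15) = ceil(0.4667) = 1
Interference = 1 * 1 = 1
R_next = 6 + 1 = 7
R_next = R_prev, so the iteration has converged (response time = 7).

7


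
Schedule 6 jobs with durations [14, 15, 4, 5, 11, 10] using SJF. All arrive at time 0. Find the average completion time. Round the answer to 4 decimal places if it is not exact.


SJF order (ascending): [4, 5, 10, 11, 14, 15]
Completion times:
  Job 1: burst=4, C=4
  Job 2: burst=5, C=9
  Job 3: burst=10, C=19
  Job 4: burst=11, C=30
  Job 5: burst=14, C=44
  Job 6: burst=15, C=59
Average completion = 165/6 = 27.5

27.5


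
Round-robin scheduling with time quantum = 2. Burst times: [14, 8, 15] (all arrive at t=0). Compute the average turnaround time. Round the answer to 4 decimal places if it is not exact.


Time quantum = 2
Execution trace:
  J1 runs 2 units, time = 2
  J2 runs 2 units, time = 4
  J3 runs 2 units, time = 6
  J1 runs 2 units, time = 8
  J2 runs 2 units, time = 10
  J3 runs 2 units, time = 12
  J1 runs 2 units, time = 14
  J2 runs 2 units, time = 16
  J3 runs 2 units, time = 18
  J1 runs 2 units, time = 20
  J2 runs 2 units, time = 22
  J3 runs 2 units, time = 24
  J1 runs 2 units, time = 26
  J3 runs 2 units, time = 28
  J1 runs 2 units, time = 30
  J3 runs 2 units, time = 32
  J1 runs 2 units, time = 34
  J3 runs 2 units, time = 36
  J3 runs 1 units, time = 37
Finish times: [34, 22, 37]
Average turnaround = 93/3 = 31.0

31.0


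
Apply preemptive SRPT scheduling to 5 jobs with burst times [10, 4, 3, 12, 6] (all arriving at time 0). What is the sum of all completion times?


Since all jobs arrive at t=0, SRPT equals SPT ordering.
SPT order: [3, 4, 6, 10, 12]
Completion times:
  Job 1: p=3, C=3
  Job 2: p=4, C=7
  Job 3: p=6, C=13
  Job 4: p=10, C=23
  Job 5: p=12, C=35
Total completion time = 3 + 7 + 13 + 23 + 35 = 81

81


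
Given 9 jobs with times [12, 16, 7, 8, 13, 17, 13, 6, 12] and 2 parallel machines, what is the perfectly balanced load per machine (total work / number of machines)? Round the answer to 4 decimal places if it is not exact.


Total processing time = 12 + 16 + 7 + 8 + 13 + 17 + 13 + 6 + 12 = 104
Number of machines = 2
Ideal balanced load = 104 / 2 = 52.0

52.0


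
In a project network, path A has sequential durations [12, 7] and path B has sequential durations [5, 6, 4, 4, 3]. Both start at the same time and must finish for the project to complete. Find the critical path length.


Path A total = 12 + 7 = 19
Path B total = 5 + 6 + 4 + 4 + 3 = 22
Critical path = longest path = max(19, 22) = 22

22


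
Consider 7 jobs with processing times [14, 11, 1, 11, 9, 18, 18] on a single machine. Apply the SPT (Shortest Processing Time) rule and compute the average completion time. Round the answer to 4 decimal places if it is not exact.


Sort jobs by processing time (SPT order): [1, 9, 11, 11, 14, 18, 18]
Compute completion times sequentially:
  Job 1: processing = 1, completes at 1
  Job 2: processing = 9, completes at 10
  Job 3: processing = 11, completes at 21
  Job 4: processing = 11, completes at 32
  Job 5: processing = 14, completes at 46
  Job 6: processing = 18, completes at 64
  Job 7: processing = 18, completes at 82
Sum of completion times = 256
Average completion time = 256/7 = 36.5714

36.5714


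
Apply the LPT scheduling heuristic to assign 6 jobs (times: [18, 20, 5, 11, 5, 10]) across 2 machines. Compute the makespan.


Sort jobs in decreasing order (LPT): [20, 18, 11, 10, 5, 5]
Assign each job to the least loaded machine:
  Machine 1: jobs [20, 10, 5], load = 35
  Machine 2: jobs [18, 11, 5], load = 34
Makespan = max load = 35

35


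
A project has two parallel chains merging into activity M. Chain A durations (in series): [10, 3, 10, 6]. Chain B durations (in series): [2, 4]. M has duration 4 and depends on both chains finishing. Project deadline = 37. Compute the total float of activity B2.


Forward pass: ES(B2) = sum of predecessors on chain B = 2
EF = ES + duration = 2 + 4 = 6
Backward pass: LF(M) = deadline = 37; LS(M) = 37 - 4 = 33
LF(B2) = LS(M) - sum(successors on chain B) = 33 - 0 = 33
LS = LF - duration = 33 - 4 = 29
Total float = LS - ES = 29 - 2 = 27

27


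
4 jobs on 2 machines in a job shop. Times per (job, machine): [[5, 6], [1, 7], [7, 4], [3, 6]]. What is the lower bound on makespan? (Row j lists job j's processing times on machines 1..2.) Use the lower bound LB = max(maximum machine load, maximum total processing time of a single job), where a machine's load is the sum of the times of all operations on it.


Machine loads:
  Machine 1: 5 + 1 + 7 + 3 = 16
  Machine 2: 6 + 7 + 4 + 6 = 23
Max machine load = 23
Job totals:
  Job 1: 11
  Job 2: 8
  Job 3: 11
  Job 4: 9
Max job total = 11
Lower bound = max(23, 11) = 23

23


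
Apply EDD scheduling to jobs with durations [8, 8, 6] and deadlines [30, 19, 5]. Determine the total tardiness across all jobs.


Sort by due date (EDD order): [(6, 5), (8, 19), (8, 30)]
Compute completion times and tardiness:
  Job 1: p=6, d=5, C=6, tardiness=max(0,6-5)=1
  Job 2: p=8, d=19, C=14, tardiness=max(0,14-19)=0
  Job 3: p=8, d=30, C=22, tardiness=max(0,22-30)=0
Total tardiness = 1

1


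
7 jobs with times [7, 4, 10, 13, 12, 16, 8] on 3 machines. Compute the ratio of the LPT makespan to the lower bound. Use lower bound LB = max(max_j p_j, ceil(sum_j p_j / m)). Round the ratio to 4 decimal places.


LPT order: [16, 13, 12, 10, 8, 7, 4]
Machine loads after assignment: [23, 25, 22]
LPT makespan = 25
Lower bound = max(max_job, ceil(total/3)) = max(16, 24) = 24
Ratio = 25 / 24 = 1.0417

1.0417


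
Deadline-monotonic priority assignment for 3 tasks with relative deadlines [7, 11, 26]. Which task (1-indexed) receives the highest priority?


Sort tasks by relative deadline (ascending):
  Task 1: deadline = 7
  Task 2: deadline = 11
  Task 3: deadline = 26
Priority order (highest first): [1, 2, 3]
Highest priority task = 1

1


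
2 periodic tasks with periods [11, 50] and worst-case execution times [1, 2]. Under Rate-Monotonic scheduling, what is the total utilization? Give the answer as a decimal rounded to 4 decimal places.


Compute individual utilizations (exact fractions):
  Task 1: C/T = 1/11 (approx. 0.0909)
  Task 2: C/T = 2/50 = 1/25 (approx. 0.04)
Total utilization U = 1/11 + 1/25 = 36/275
Rounded to 4 decimal places: U = 0.1309
RM (Liu & Layland) bound for 2 tasks = 0.828427; compare with U = 36/275 (approx. 0.130909)
U <= bound, so schedulable by RM sufficient condition.

0.1309


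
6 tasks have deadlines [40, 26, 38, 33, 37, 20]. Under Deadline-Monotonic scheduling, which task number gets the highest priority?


Sort tasks by relative deadline (ascending):
  Task 6: deadline = 20
  Task 2: deadline = 26
  Task 4: deadline = 33
  Task 5: deadline = 37
  Task 3: deadline = 38
  Task 1: deadline = 40
Priority order (highest first): [6, 2, 4, 5, 3, 1]
Highest priority task = 6

6


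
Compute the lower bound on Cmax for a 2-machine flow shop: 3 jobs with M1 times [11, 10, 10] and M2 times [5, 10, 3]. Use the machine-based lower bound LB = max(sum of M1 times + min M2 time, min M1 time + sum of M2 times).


LB1 = sum(M1 times) + min(M2 times) = 31 + 3 = 34
LB2 = min(M1 times) + sum(M2 times) = 10 + 18 = 28
Lower bound = max(LB1, LB2) = max(34, 28) = 34

34


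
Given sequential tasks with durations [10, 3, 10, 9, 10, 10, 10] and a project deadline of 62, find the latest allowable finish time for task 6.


LF(activity 6) = deadline - sum of successor durations
Successors: activities 7 through 7 with durations [10]
Sum of successor durations = 10
LF = 62 - 10 = 52

52


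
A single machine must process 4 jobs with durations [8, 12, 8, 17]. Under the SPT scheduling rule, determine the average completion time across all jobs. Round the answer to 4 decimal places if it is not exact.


Sort jobs by processing time (SPT order): [8, 8, 12, 17]
Compute completion times sequentially:
  Job 1: processing = 8, completes at 8
  Job 2: processing = 8, completes at 16
  Job 3: processing = 12, completes at 28
  Job 4: processing = 17, completes at 45
Sum of completion times = 97
Average completion time = 97/4 = 24.25

24.25


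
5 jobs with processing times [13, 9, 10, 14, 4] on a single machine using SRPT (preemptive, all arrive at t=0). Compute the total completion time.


Since all jobs arrive at t=0, SRPT equals SPT ordering.
SPT order: [4, 9, 10, 13, 14]
Completion times:
  Job 1: p=4, C=4
  Job 2: p=9, C=13
  Job 3: p=10, C=23
  Job 4: p=13, C=36
  Job 5: p=14, C=50
Total completion time = 4 + 13 + 23 + 36 + 50 = 126

126


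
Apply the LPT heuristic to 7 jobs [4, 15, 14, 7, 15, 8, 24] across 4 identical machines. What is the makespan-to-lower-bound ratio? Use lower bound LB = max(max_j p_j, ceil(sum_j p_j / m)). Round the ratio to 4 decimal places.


LPT order: [24, 15, 15, 14, 8, 7, 4]
Machine loads after assignment: [24, 22, 19, 22]
LPT makespan = 24
Lower bound = max(max_job, ceil(total/4)) = max(24, 22) = 24
Ratio = 24 / 24 = 1.0

1.0


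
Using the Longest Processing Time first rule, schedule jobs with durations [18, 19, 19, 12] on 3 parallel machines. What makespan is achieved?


Sort jobs in decreasing order (LPT): [19, 19, 18, 12]
Assign each job to the least loaded machine:
  Machine 1: jobs [19], load = 19
  Machine 2: jobs [19], load = 19
  Machine 3: jobs [18, 12], load = 30
Makespan = max load = 30

30


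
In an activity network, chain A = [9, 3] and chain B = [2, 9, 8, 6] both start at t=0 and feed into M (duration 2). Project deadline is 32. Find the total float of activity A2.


Forward pass: ES(A2) = sum of predecessors on chain A = 9
EF = ES + duration = 9 + 3 = 12
Backward pass: LF(M) = deadline = 32; LS(M) = 32 - 2 = 30
LF(A2) = LS(M) - sum(successors on chain A) = 30 - 0 = 30
LS = LF - duration = 30 - 3 = 27
Total float = LS - ES = 27 - 9 = 18

18


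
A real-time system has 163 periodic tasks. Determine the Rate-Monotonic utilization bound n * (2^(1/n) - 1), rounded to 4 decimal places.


Compute 2^(1/163) = 1.0042614911
Subtract 1: 1.0042614911 - 1 = 0.0042614911
Multiply by n: 163 * 0.0042614911 = 0.6946230493
Round to 4 dp: 0.6946

0.6946


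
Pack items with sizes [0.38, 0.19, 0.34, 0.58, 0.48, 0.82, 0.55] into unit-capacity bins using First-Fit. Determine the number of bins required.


Place items sequentially using First-Fit:
  Item 0.38 -> new Bin 1
  Item 0.19 -> Bin 1 (now 0.57)
  Item 0.34 -> Bin 1 (now 0.91)
  Item 0.58 -> new Bin 2
  Item 0.48 -> new Bin 3
  Item 0.82 -> new Bin 4
  Item 0.55 -> new Bin 5
Total bins used = 5

5


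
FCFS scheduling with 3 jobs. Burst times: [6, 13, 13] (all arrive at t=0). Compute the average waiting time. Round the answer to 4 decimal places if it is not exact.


FCFS order (as given): [6, 13, 13]
Waiting times:
  Job 1: wait = 0
  Job 2: wait = 6
  Job 3: wait = 19
Sum of waiting times = 25
Average waiting time = 25/3 = 8.3333

8.3333


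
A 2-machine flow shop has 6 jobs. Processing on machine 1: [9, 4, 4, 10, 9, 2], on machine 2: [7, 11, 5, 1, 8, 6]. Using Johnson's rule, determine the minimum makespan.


Apply Johnson's rule:
  Group 1 (a <= b): [(6, 2, 6), (2, 4, 11), (3, 4, 5)]
  Group 2 (a > b): [(5, 9, 8), (1, 9, 7), (4, 10, 1)]
Optimal job order: [6, 2, 3, 5, 1, 4]
Schedule:
  Job 6: M1 done at 2, M2 done at 8
  Job 2: M1 done at 6, M2 done at 19
  Job 3: M1 done at 10, M2 done at 24
  Job 5: M1 done at 19, M2 done at 32
  Job 1: M1 done at 28, M2 done at 39
  Job 4: M1 done at 38, M2 done at 40
Makespan = 40

40


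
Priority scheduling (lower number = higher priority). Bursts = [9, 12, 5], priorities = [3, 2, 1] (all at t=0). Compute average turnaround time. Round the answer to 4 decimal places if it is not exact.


Sort by priority (ascending = highest first):
Order: [(1, 5), (2, 12), (3, 9)]
Completion times:
  Priority 1, burst=5, C=5
  Priority 2, burst=12, C=17
  Priority 3, burst=9, C=26
Average turnaround = 48/3 = 16.0

16.0


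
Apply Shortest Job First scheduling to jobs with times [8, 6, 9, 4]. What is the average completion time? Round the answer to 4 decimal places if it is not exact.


SJF order (ascending): [4, 6, 8, 9]
Completion times:
  Job 1: burst=4, C=4
  Job 2: burst=6, C=10
  Job 3: burst=8, C=18
  Job 4: burst=9, C=27
Average completion = 59/4 = 14.75

14.75
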